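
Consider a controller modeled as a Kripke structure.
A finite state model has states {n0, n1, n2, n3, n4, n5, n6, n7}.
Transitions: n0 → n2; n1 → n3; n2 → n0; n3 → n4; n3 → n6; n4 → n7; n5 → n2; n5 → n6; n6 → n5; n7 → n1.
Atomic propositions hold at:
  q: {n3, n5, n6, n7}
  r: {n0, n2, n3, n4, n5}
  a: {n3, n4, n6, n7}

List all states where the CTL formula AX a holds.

Sat(AX a) = {s : every successor in {n3, n4, n6, n7}} = {n1, n3, n4}

{n1, n3, n4}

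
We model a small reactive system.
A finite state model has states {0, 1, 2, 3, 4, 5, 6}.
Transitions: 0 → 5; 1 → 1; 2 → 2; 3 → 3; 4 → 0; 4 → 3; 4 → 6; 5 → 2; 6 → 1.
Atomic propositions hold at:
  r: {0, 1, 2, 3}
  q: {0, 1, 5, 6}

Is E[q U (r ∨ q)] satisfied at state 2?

Sat(r ∨ q) = {0, 1, 2, 3, 5, 6}
E[q U (r ∨ q)]: least fixpoint, start Z0 = Sat((r ∨ q)) = {0, 1, 2, 3, 5, 6}, add states in Sat(q) with some successor in Z. Already a fixed point.
Sat(E[q U (r ∨ q)]) = {0, 1, 2, 3, 5, 6}
2 ∈ Sat(E[q U (r ∨ q)]) = {0, 1, 2, 3, 5, 6}, so the formula holds at 2.

Yes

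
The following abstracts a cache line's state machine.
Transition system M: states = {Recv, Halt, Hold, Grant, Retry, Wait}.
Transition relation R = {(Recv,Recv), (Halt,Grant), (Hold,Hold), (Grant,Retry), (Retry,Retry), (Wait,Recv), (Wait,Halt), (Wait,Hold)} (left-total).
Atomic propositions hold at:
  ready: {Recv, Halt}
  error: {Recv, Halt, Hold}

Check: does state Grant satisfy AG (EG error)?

No

EG error: greatest fixpoint, start Z0 = {Recv, Halt, Hold}, keep only states in Sat with some successor in Z. Z1 = {Recv, Hold}; fixed.
Sat(EG error) = {Recv, Hold}
AG (EG error): greatest fixpoint, start Z0 = {Recv, Hold}, keep only states in Sat with every successor in Z. Already a fixed point.
Sat(AG (EG error)) = {Recv, Hold}
Grant ∉ Sat(AG (EG error)) = {Recv, Hold}, so the formula does not hold at Grant.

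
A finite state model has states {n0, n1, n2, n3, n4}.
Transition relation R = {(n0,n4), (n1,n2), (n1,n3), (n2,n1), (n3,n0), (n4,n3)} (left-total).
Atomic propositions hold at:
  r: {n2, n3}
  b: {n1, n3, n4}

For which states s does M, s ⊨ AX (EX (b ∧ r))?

{n0, n2}

Sat(b ∧ r) = {n3}
Sat(EX (b ∧ r)) = {s : some successor in {n3}} = {n1, n4}
Sat(AX (EX (b ∧ r))) = {s : every successor in {n1, n4}} = {n0, n2}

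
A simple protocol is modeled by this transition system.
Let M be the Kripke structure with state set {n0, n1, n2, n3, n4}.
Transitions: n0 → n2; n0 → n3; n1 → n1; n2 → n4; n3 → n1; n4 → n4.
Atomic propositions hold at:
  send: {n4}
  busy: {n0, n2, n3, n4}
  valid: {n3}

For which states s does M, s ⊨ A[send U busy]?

{n0, n2, n3, n4}

A[send U busy]: least fixpoint, start Z0 = Sat(busy) = {n0, n2, n3, n4}, add states in Sat(send) with every successor in Z. Already a fixed point.
Sat(A[send U busy]) = {n0, n2, n3, n4}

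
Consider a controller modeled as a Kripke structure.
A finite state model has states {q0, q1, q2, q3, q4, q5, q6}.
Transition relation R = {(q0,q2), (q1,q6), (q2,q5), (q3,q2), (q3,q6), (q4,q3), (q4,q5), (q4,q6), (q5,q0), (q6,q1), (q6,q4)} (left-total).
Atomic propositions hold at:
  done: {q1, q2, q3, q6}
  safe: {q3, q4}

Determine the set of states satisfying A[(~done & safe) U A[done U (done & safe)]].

Sat(~done) = {q0, q4, q5}
Sat(~done & safe) = {q4}
Sat(done & safe) = {q3}
A[done U (done & safe)]: least fixpoint, start Z0 = Sat((done & safe)) = {q3}, add states in Sat(done) with every successor in Z. Already a fixed point.
Sat(A[done U (done & safe)]) = {q3}
A[(~done & safe) U A[done U (done & safe)]]: least fixpoint, start Z0 = Sat(A[done U (done & safe)]) = {q3}, add states in Sat(~done & safe) with every successor in Z. Already a fixed point.
Sat(A[(~done & safe) U A[done U (done & safe)]]) = {q3}

{q3}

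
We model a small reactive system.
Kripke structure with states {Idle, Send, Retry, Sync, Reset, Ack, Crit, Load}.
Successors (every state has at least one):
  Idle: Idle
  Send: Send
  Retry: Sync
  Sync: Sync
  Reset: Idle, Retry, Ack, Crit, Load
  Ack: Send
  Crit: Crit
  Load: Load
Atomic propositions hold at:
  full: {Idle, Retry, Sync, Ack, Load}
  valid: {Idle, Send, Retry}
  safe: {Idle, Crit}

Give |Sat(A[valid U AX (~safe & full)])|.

3

Sat(~safe) = {Send, Retry, Sync, Reset, Ack, Load}
Sat(~safe & full) = {Retry, Sync, Ack, Load}
Sat(AX (~safe & full)) = {s : every successor in {Retry, Sync, Ack, Load}} = {Retry, Sync, Load}
A[valid U AX (~safe & full)]: least fixpoint, start Z0 = Sat(AX (~safe & full)) = {Retry, Sync, Load}, add states in Sat(valid) with every successor in Z. Already a fixed point.
Sat(A[valid U AX (~safe & full)]) = {Retry, Sync, Load}
|Sat(A[valid U AX (~safe & full)])| = |{Retry, Sync, Load}| = 3.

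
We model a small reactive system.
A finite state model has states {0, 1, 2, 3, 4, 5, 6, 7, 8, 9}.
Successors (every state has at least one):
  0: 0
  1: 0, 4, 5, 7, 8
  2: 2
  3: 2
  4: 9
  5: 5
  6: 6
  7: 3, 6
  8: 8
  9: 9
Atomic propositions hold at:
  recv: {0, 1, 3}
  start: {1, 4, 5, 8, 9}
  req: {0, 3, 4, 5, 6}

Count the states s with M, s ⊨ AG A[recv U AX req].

Sat(AX req) = {s : every successor in {0, 3, 4, 5, 6}} = {0, 5, 6, 7}
A[recv U AX req]: least fixpoint, start Z0 = Sat(AX req) = {0, 5, 6, 7}, add states in Sat(recv) with every successor in Z. Already a fixed point.
Sat(A[recv U AX req]) = {0, 5, 6, 7}
AG A[recv U AX req]: greatest fixpoint, start Z0 = {0, 5, 6, 7}, keep only states in Sat with every successor in Z. Z1 = {0, 5, 6}; fixed.
Sat(AG A[recv U AX req]) = {0, 5, 6}
|Sat(AG A[recv U AX req])| = |{0, 5, 6}| = 3.

3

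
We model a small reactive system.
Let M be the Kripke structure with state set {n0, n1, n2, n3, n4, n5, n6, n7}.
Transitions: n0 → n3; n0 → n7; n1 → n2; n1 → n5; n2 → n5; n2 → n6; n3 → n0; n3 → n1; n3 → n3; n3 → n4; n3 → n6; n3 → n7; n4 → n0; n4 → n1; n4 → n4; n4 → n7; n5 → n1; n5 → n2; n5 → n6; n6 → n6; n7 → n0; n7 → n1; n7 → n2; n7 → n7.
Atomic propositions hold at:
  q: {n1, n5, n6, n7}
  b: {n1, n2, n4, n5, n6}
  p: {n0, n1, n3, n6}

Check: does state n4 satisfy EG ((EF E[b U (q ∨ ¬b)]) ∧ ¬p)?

Sat(¬b) = {n0, n3, n7}
Sat(q ∨ ¬b) = {n0, n1, n3, n5, n6, n7}
E[b U (q ∨ ¬b)]: least fixpoint, start Z0 = Sat((q ∨ ¬b)) = {n0, n1, n3, n5, n6, n7}, add states in Sat(b) with some successor in Z. Z1 = {n0, n1, n2, n3, n4, n5, n6, n7}; fixed.
Sat(E[b U (q ∨ ¬b)]) = {n0, n1, n2, n3, n4, n5, n6, n7}
EF E[b U (q ∨ ¬b)]: least fixpoint, start Z0 = {n0, n1, n2, n3, n4, n5, n6, n7}, add states with some successor in Z. Already a fixed point.
Sat(EF E[b U (q ∨ ¬b)]) = {n0, n1, n2, n3, n4, n5, n6, n7}
Sat(¬p) = {n2, n4, n5, n7}
Sat((EF E[b U (q ∨ ¬b)]) ∧ ¬p) = {n2, n4, n5, n7}
EG ((EF E[b U (q ∨ ¬b)]) ∧ ¬p): greatest fixpoint, start Z0 = {n2, n4, n5, n7}, keep only states in Sat with some successor in Z. Already a fixed point.
Sat(EG ((EF E[b U (q ∨ ¬b)]) ∧ ¬p)) = {n2, n4, n5, n7}
n4 ∈ Sat(EG ((EF E[b U (q ∨ ¬b)]) ∧ ¬p)) = {n2, n4, n5, n7}, so the formula holds at n4.

Yes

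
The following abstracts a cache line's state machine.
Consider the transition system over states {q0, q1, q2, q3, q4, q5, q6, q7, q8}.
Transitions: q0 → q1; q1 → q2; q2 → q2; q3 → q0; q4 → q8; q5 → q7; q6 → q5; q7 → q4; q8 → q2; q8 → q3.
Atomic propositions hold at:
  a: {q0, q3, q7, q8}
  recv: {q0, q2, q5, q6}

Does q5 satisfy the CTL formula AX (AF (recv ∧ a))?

Sat(recv ∧ a) = {q0}
AF (recv ∧ a): least fixpoint, start Z0 = {q0}, add states with every successor in Z. Z1 = {q0, q3}; fixed.
Sat(AF (recv ∧ a)) = {q0, q3}
Sat(AX (AF (recv ∧ a))) = {s : every successor in {q0, q3}} = {q3}
q5 ∉ Sat(AX (AF (recv ∧ a))) = {q3}, so the formula does not hold at q5.

No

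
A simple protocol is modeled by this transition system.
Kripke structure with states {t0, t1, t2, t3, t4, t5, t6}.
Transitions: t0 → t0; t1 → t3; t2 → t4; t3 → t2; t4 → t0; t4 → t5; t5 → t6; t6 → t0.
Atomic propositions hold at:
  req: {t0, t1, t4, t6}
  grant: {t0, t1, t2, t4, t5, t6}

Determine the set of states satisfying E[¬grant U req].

{t0, t1, t4, t6}

Sat(¬grant) = {t3}
E[¬grant U req]: least fixpoint, start Z0 = Sat(req) = {t0, t1, t4, t6}, add states in Sat(¬grant) with some successor in Z. Already a fixed point.
Sat(E[¬grant U req]) = {t0, t1, t4, t6}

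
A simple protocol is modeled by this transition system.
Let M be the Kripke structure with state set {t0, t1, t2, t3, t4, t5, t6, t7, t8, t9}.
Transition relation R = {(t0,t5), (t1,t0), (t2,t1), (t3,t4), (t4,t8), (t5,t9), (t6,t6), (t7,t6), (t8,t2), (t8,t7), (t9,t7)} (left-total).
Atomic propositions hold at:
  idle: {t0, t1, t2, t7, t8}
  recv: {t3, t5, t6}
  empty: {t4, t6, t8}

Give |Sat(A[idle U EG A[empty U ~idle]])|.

Sat(~idle) = {t3, t4, t5, t6, t9}
A[empty U ~idle]: least fixpoint, start Z0 = Sat(~idle) = {t3, t4, t5, t6, t9}, add states in Sat(empty) with every successor in Z. Already a fixed point.
Sat(A[empty U ~idle]) = {t3, t4, t5, t6, t9}
EG A[empty U ~idle]: greatest fixpoint, start Z0 = {t3, t4, t5, t6, t9}, keep only states in Sat with some successor in Z. Z1 = {t3, t5, t6}; Z2 = {t6}; fixed.
Sat(EG A[empty U ~idle]) = {t6}
A[idle U EG A[empty U ~idle]]: least fixpoint, start Z0 = Sat(EG A[empty U ~idle]) = {t6}, add states in Sat(idle) with every successor in Z. Z1 = {t6, t7}; fixed.
Sat(A[idle U EG A[empty U ~idle]]) = {t6, t7}
|Sat(A[idle U EG A[empty U ~idle]])| = |{t6, t7}| = 2.

2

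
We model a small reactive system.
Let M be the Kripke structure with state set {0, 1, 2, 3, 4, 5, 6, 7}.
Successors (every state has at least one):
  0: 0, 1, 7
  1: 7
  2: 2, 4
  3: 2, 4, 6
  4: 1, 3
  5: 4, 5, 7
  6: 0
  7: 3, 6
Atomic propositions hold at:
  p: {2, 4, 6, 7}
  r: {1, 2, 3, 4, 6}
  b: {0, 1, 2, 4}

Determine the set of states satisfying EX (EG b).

EG b: greatest fixpoint, start Z0 = {0, 1, 2, 4}, keep only states in Sat with some successor in Z. Z1 = {0, 2, 4}; Z2 = {0, 2}; fixed.
Sat(EG b) = {0, 2}
Sat(EX (EG b)) = {s : some successor in {0, 2}} = {0, 2, 3, 6}

{0, 2, 3, 6}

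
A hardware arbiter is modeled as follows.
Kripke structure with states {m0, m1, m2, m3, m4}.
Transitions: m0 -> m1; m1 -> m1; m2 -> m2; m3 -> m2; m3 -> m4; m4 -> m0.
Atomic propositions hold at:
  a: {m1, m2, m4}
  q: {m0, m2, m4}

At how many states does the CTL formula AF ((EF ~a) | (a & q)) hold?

Sat(~a) = {m0, m3}
EF ~a: least fixpoint, start Z0 = {m0, m3}, add states with some successor in Z. Z1 = {m0, m3, m4}; fixed.
Sat(EF ~a) = {m0, m3, m4}
Sat(a & q) = {m2, m4}
Sat((EF ~a) | (a & q)) = {m0, m2, m3, m4}
AF ((EF ~a) | (a & q)): least fixpoint, start Z0 = {m0, m2, m3, m4}, add states with every successor in Z. Already a fixed point.
Sat(AF ((EF ~a) | (a & q))) = {m0, m2, m3, m4}
|Sat(AF ((EF ~a) | (a & q)))| = |{m0, m2, m3, m4}| = 4.

4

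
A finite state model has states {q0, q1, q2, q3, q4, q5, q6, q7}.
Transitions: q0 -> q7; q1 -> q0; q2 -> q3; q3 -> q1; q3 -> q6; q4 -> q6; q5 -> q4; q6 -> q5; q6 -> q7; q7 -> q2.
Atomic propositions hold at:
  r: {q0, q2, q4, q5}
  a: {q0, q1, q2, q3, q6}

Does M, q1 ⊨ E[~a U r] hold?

No

Sat(~a) = {q4, q5, q7}
E[~a U r]: least fixpoint, start Z0 = Sat(r) = {q0, q2, q4, q5}, add states in Sat(~a) with some successor in Z. Z1 = {q0, q2, q4, q5, q7}; fixed.
Sat(E[~a U r]) = {q0, q2, q4, q5, q7}
q1 ∉ Sat(E[~a U r]) = {q0, q2, q4, q5, q7}, so the formula does not hold at q1.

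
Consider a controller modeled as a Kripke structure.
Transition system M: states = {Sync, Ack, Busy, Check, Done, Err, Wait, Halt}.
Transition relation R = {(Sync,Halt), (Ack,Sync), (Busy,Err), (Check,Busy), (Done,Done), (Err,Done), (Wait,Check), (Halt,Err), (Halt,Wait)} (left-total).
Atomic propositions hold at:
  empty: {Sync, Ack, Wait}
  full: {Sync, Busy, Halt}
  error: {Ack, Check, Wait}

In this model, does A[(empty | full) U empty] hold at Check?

Sat(empty | full) = {Sync, Ack, Busy, Wait, Halt}
A[(empty | full) U empty]: least fixpoint, start Z0 = Sat(empty) = {Sync, Ack, Wait}, add states in Sat(empty | full) with every successor in Z. Already a fixed point.
Sat(A[(empty | full) U empty]) = {Sync, Ack, Wait}
Check ∉ Sat(A[(empty | full) U empty]) = {Sync, Ack, Wait}, so the formula does not hold at Check.

No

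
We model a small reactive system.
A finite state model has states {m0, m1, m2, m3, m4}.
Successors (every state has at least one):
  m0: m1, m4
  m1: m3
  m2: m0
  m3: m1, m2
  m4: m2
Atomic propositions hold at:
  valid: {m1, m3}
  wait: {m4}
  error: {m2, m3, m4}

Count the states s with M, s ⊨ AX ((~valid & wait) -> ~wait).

4

Sat(~valid) = {m0, m2, m4}
Sat(~valid & wait) = {m4}
Sat(~wait) = {m0, m1, m2, m3}
Sat((~valid & wait) -> ~wait) = {m0, m1, m2, m3}
Sat(AX ((~valid & wait) -> ~wait)) = {s : every successor in {m0, m1, m2, m3}} = {m1, m2, m3, m4}
|Sat(AX ((~valid & wait) -> ~wait))| = |{m1, m2, m3, m4}| = 4.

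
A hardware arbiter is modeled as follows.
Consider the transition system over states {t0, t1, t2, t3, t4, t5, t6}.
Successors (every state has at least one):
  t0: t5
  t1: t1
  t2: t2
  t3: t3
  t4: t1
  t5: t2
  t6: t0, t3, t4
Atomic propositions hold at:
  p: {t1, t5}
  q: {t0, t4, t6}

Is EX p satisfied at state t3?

Sat(EX p) = {s : some successor in {t1, t5}} = {t0, t1, t4}
t3 ∉ Sat(EX p) = {t0, t1, t4}, so the formula does not hold at t3.

No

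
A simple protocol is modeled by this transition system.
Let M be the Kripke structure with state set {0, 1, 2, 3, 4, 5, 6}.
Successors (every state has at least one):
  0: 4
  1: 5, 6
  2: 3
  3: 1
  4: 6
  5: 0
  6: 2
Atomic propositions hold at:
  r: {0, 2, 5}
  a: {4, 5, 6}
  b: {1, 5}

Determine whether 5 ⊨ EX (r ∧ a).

Sat(r ∧ a) = {5}
Sat(EX (r ∧ a)) = {s : some successor in {5}} = {1}
5 ∉ Sat(EX (r ∧ a)) = {1}, so the formula does not hold at 5.

No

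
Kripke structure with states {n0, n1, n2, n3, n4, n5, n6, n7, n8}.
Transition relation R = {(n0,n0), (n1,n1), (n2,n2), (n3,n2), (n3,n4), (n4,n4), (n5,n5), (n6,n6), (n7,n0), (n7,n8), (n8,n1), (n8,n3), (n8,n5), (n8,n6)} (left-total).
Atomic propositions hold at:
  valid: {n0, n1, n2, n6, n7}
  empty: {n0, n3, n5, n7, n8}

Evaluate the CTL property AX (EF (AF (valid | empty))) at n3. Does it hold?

Sat(valid | empty) = {n0, n1, n2, n3, n5, n6, n7, n8}
AF (valid | empty): least fixpoint, start Z0 = {n0, n1, n2, n3, n5, n6, n7, n8}, add states with every successor in Z. Already a fixed point.
Sat(AF (valid | empty)) = {n0, n1, n2, n3, n5, n6, n7, n8}
EF (AF (valid | empty)): least fixpoint, start Z0 = {n0, n1, n2, n3, n5, n6, n7, n8}, add states with some successor in Z. Already a fixed point.
Sat(EF (AF (valid | empty))) = {n0, n1, n2, n3, n5, n6, n7, n8}
Sat(AX (EF (AF (valid | empty)))) = {s : every successor in {n0, n1, n2, n3, n5, n6, n7, n8}} = {n0, n1, n2, n5, n6, n7, n8}
n3 ∉ Sat(AX (EF (AF (valid | empty)))) = {n0, n1, n2, n5, n6, n7, n8}, so the formula does not hold at n3.

No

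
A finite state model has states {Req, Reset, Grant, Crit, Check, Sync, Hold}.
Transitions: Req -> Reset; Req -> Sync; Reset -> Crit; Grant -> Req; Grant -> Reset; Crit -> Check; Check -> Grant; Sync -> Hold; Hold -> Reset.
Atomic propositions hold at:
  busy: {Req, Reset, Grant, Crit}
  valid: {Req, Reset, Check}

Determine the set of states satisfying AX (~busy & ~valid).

{Sync}

Sat(~busy) = {Check, Sync, Hold}
Sat(~valid) = {Grant, Crit, Sync, Hold}
Sat(~busy & ~valid) = {Sync, Hold}
Sat(AX (~busy & ~valid)) = {s : every successor in {Sync, Hold}} = {Sync}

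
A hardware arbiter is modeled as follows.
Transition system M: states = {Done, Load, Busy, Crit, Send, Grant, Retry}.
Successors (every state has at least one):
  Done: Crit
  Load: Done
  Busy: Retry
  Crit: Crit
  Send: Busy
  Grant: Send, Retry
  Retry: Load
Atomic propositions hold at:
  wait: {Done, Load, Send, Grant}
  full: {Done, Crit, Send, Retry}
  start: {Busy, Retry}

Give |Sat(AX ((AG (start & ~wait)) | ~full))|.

Sat(~wait) = {Busy, Crit, Retry}
Sat(start & ~wait) = {Busy, Retry}
AG (start & ~wait): greatest fixpoint, start Z0 = {Busy, Retry}, keep only states in Sat with every successor in Z. Z1 = {Busy}; Z2 = ∅; fixed.
Sat(AG (start & ~wait)) = ∅
Sat(~full) = {Load, Busy, Grant}
Sat((AG (start & ~wait)) | ~full) = {Load, Busy, Grant}
Sat(AX ((AG (start & ~wait)) | ~full)) = {s : every successor in {Load, Busy, Grant}} = {Send, Retry}
|Sat(AX ((AG (start & ~wait)) | ~full))| = |{Send, Retry}| = 2.

2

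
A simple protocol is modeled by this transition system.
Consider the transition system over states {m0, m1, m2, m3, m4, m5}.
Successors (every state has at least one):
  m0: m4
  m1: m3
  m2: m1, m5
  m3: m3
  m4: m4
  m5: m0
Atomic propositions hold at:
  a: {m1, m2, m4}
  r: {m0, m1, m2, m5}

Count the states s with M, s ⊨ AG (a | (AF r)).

AF r: least fixpoint, start Z0 = {m0, m1, m2, m5}, add states with every successor in Z. Already a fixed point.
Sat(AF r) = {m0, m1, m2, m5}
Sat(a | (AF r)) = {m0, m1, m2, m4, m5}
AG (a | (AF r)): greatest fixpoint, start Z0 = {m0, m1, m2, m4, m5}, keep only states in Sat with every successor in Z. Z1 = {m0, m2, m4, m5}; Z2 = {m0, m4, m5}; fixed.
Sat(AG (a | (AF r))) = {m0, m4, m5}
|Sat(AG (a | (AF r)))| = |{m0, m4, m5}| = 3.

3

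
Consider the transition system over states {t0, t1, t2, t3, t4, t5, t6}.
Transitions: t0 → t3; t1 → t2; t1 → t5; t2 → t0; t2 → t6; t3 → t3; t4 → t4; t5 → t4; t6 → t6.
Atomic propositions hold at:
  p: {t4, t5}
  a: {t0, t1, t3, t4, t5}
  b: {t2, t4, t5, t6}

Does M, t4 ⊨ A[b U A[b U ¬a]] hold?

No

Sat(¬a) = {t2, t6}
A[b U ¬a]: least fixpoint, start Z0 = Sat(¬a) = {t2, t6}, add states in Sat(b) with every successor in Z. Already a fixed point.
Sat(A[b U ¬a]) = {t2, t6}
A[b U A[b U ¬a]]: least fixpoint, start Z0 = Sat(A[b U ¬a]) = {t2, t6}, add states in Sat(b) with every successor in Z. Already a fixed point.
Sat(A[b U A[b U ¬a]]) = {t2, t6}
t4 ∉ Sat(A[b U A[b U ¬a]]) = {t2, t6}, so the formula does not hold at t4.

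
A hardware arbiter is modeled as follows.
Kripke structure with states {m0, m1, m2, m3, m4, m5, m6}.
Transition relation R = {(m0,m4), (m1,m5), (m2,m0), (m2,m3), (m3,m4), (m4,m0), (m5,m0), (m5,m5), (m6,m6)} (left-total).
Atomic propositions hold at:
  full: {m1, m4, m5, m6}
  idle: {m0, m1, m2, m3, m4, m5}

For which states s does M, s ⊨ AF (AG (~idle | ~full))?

Sat(~idle) = {m6}
Sat(~full) = {m0, m2, m3}
Sat(~idle | ~full) = {m0, m2, m3, m6}
AG (~idle | ~full): greatest fixpoint, start Z0 = {m0, m2, m3, m6}, keep only states in Sat with every successor in Z. Z1 = {m2, m6}; Z2 = {m6}; fixed.
Sat(AG (~idle | ~full)) = {m6}
AF (AG (~idle | ~full)): least fixpoint, start Z0 = {m6}, add states with every successor in Z. Already a fixed point.
Sat(AF (AG (~idle | ~full))) = {m6}

{m6}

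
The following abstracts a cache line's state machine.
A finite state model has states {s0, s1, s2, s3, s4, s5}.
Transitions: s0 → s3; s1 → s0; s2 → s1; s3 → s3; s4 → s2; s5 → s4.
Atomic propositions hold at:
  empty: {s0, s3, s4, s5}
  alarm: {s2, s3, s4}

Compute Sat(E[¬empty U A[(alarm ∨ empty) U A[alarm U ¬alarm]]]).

Sat(¬empty) = {s1, s2}
Sat(alarm ∨ empty) = {s0, s2, s3, s4, s5}
Sat(¬alarm) = {s0, s1, s5}
A[alarm U ¬alarm]: least fixpoint, start Z0 = Sat(¬alarm) = {s0, s1, s5}, add states in Sat(alarm) with every successor in Z. Z1 = {s0, s1, s2, s5}; Z2 = {s0, s1, s2, s4, s5}; fixed.
Sat(A[alarm U ¬alarm]) = {s0, s1, s2, s4, s5}
A[(alarm ∨ empty) U A[alarm U ¬alarm]]: least fixpoint, start Z0 = Sat(A[alarm U ¬alarm]) = {s0, s1, s2, s4, s5}, add states in Sat(alarm ∨ empty) with every successor in Z. Already a fixed point.
Sat(A[(alarm ∨ empty) U A[alarm U ¬alarm]]) = {s0, s1, s2, s4, s5}
E[¬empty U A[(alarm ∨ empty) U A[alarm U ¬alarm]]]: least fixpoint, start Z0 = Sat(A[(alarm ∨ empty) U A[alarm U ¬alarm]]) = {s0, s1, s2, s4, s5}, add states in Sat(¬empty) with some successor in Z. Already a fixed point.
Sat(E[¬empty U A[(alarm ∨ empty) U A[alarm U ¬alarm]]]) = {s0, s1, s2, s4, s5}

{s0, s1, s2, s4, s5}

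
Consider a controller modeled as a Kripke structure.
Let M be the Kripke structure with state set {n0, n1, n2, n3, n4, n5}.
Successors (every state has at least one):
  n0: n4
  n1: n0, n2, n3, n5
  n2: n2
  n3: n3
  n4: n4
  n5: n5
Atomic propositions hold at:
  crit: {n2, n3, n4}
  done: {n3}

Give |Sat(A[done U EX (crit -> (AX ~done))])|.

Sat(~done) = {n0, n1, n2, n4, n5}
Sat(AX ~done) = {s : every successor in {n0, n1, n2, n4, n5}} = {n0, n2, n4, n5}
Sat(crit -> (AX ~done)) = {n0, n1, n2, n4, n5}
Sat(EX (crit -> (AX ~done))) = {s : some successor in {n0, n1, n2, n4, n5}} = {n0, n1, n2, n4, n5}
A[done U EX (crit -> (AX ~done))]: least fixpoint, start Z0 = Sat(EX (crit -> (AX ~done))) = {n0, n1, n2, n4, n5}, add states in Sat(done) with every successor in Z. Already a fixed point.
Sat(A[done U EX (crit -> (AX ~done))]) = {n0, n1, n2, n4, n5}
|Sat(A[done U EX (crit -> (AX ~done))])| = |{n0, n1, n2, n4, n5}| = 5.

5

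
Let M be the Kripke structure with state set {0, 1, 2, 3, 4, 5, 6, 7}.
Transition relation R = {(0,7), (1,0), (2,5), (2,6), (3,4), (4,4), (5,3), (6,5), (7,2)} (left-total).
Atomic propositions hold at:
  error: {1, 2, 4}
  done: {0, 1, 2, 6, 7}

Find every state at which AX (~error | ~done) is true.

Sat(~error) = {0, 3, 5, 6, 7}
Sat(~done) = {3, 4, 5}
Sat(~error | ~done) = {0, 3, 4, 5, 6, 7}
Sat(AX (~error | ~done)) = {s : every successor in {0, 3, 4, 5, 6, 7}} = {0, 1, 2, 3, 4, 5, 6}

{0, 1, 2, 3, 4, 5, 6}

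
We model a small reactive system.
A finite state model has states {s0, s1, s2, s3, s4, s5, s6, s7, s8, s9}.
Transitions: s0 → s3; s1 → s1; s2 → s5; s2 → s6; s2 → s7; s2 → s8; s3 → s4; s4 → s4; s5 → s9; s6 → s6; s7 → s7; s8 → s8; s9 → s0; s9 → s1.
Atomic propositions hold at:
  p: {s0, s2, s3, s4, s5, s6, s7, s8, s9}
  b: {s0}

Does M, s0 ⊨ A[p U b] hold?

Yes

A[p U b]: least fixpoint, start Z0 = Sat(b) = {s0}, add states in Sat(p) with every successor in Z. Already a fixed point.
Sat(A[p U b]) = {s0}
s0 ∈ Sat(A[p U b]) = {s0}, so the formula holds at s0.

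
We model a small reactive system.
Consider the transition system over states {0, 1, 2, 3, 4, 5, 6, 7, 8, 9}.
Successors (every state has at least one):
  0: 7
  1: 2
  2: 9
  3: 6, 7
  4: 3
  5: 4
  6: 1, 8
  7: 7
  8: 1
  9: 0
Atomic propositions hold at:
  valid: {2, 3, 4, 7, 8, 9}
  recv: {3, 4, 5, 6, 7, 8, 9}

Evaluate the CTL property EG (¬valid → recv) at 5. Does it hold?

Yes

Sat(¬valid) = {0, 1, 5, 6}
Sat(¬valid → recv) = {2, 3, 4, 5, 6, 7, 8, 9}
EG (¬valid → recv): greatest fixpoint, start Z0 = {2, 3, 4, 5, 6, 7, 8, 9}, keep only states in Sat with some successor in Z. Z1 = {2, 3, 4, 5, 6, 7}; Z2 = {3, 4, 5, 7}; fixed.
Sat(EG (¬valid → recv)) = {3, 4, 5, 7}
5 ∈ Sat(EG (¬valid → recv)) = {3, 4, 5, 7}, so the formula holds at 5.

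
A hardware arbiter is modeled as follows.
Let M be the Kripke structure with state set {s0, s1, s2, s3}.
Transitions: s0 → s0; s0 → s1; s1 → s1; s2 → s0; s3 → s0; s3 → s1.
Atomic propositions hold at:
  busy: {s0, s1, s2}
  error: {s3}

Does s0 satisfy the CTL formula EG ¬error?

Sat(¬error) = {s0, s1, s2}
EG ¬error: greatest fixpoint, start Z0 = {s0, s1, s2}, keep only states in Sat with some successor in Z. Already a fixed point.
Sat(EG ¬error) = {s0, s1, s2}
s0 ∈ Sat(EG ¬error) = {s0, s1, s2}, so the formula holds at s0.

Yes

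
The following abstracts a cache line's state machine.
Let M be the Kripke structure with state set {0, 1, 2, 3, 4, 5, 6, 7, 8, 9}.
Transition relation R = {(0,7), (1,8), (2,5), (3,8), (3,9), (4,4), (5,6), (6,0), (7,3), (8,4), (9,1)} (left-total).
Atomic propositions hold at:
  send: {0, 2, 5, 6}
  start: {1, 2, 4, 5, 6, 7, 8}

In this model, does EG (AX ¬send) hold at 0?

Sat(¬send) = {1, 3, 4, 7, 8, 9}
Sat(AX ¬send) = {s : every successor in {1, 3, 4, 7, 8, 9}} = {0, 1, 3, 4, 7, 8, 9}
EG (AX ¬send): greatest fixpoint, start Z0 = {0, 1, 3, 4, 7, 8, 9}, keep only states in Sat with some successor in Z. Already a fixed point.
Sat(EG (AX ¬send)) = {0, 1, 3, 4, 7, 8, 9}
0 ∈ Sat(EG (AX ¬send)) = {0, 1, 3, 4, 7, 8, 9}, so the formula holds at 0.

Yes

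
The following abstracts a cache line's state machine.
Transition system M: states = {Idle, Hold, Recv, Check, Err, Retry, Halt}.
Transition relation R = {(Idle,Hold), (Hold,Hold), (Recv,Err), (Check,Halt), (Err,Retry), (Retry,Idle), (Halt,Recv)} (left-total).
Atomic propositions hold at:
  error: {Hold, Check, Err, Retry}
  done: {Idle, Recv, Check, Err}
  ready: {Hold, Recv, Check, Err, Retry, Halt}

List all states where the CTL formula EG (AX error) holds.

{Idle, Hold}

Sat(AX error) = {s : every successor in {Hold, Check, Err, Retry}} = {Idle, Hold, Recv, Err}
EG (AX error): greatest fixpoint, start Z0 = {Idle, Hold, Recv, Err}, keep only states in Sat with some successor in Z. Z1 = {Idle, Hold, Recv}; Z2 = {Idle, Hold}; fixed.
Sat(EG (AX error)) = {Idle, Hold}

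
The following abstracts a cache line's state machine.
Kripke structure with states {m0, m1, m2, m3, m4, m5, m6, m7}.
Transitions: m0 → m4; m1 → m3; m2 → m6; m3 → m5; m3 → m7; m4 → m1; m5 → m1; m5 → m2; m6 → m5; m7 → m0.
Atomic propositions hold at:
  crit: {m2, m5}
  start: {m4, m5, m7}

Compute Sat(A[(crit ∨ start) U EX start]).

{m0, m2, m3, m6, m7}

Sat(crit ∨ start) = {m2, m4, m5, m7}
Sat(EX start) = {s : some successor in {m4, m5, m7}} = {m0, m3, m6}
A[(crit ∨ start) U EX start]: least fixpoint, start Z0 = Sat(EX start) = {m0, m3, m6}, add states in Sat(crit ∨ start) with every successor in Z. Z1 = {m0, m2, m3, m6, m7}; fixed.
Sat(A[(crit ∨ start) U EX start]) = {m0, m2, m3, m6, m7}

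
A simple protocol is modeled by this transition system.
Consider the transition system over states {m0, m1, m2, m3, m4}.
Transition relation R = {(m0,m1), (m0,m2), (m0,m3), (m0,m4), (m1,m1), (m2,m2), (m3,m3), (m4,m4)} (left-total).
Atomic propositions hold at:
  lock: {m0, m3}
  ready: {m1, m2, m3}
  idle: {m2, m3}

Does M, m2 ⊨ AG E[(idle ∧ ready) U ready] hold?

Sat(idle ∧ ready) = {m2, m3}
E[(idle ∧ ready) U ready]: least fixpoint, start Z0 = Sat(ready) = {m1, m2, m3}, add states in Sat(idle ∧ ready) with some successor in Z. Already a fixed point.
Sat(E[(idle ∧ ready) U ready]) = {m1, m2, m3}
AG E[(idle ∧ ready) U ready]: greatest fixpoint, start Z0 = {m1, m2, m3}, keep only states in Sat with every successor in Z. Already a fixed point.
Sat(AG E[(idle ∧ ready) U ready]) = {m1, m2, m3}
m2 ∈ Sat(AG E[(idle ∧ ready) U ready]) = {m1, m2, m3}, so the formula holds at m2.

Yes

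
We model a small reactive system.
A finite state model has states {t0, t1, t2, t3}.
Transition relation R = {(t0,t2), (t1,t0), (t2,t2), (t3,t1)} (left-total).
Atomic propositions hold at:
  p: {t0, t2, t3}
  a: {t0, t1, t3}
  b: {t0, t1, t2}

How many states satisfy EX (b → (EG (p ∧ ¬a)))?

Sat(¬a) = {t2}
Sat(p ∧ ¬a) = {t2}
EG (p ∧ ¬a): greatest fixpoint, start Z0 = {t2}, keep only states in Sat with some successor in Z. Already a fixed point.
Sat(EG (p ∧ ¬a)) = {t2}
Sat(b → (EG (p ∧ ¬a))) = {t2, t3}
Sat(EX (b → (EG (p ∧ ¬a)))) = {s : some successor in {t2, t3}} = {t0, t2}
|Sat(EX (b → (EG (p ∧ ¬a))))| = |{t0, t2}| = 2.

2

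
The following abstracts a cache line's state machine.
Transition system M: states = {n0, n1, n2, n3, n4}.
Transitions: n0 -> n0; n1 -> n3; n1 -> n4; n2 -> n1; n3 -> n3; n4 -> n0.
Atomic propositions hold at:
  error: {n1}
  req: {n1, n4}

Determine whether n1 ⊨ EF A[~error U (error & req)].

Yes

Sat(~error) = {n0, n2, n3, n4}
Sat(error & req) = {n1}
A[~error U (error & req)]: least fixpoint, start Z0 = Sat((error & req)) = {n1}, add states in Sat(~error) with every successor in Z. Z1 = {n1, n2}; fixed.
Sat(A[~error U (error & req)]) = {n1, n2}
EF A[~error U (error & req)]: least fixpoint, start Z0 = {n1, n2}, add states with some successor in Z. Already a fixed point.
Sat(EF A[~error U (error & req)]) = {n1, n2}
n1 ∈ Sat(EF A[~error U (error & req)]) = {n1, n2}, so the formula holds at n1.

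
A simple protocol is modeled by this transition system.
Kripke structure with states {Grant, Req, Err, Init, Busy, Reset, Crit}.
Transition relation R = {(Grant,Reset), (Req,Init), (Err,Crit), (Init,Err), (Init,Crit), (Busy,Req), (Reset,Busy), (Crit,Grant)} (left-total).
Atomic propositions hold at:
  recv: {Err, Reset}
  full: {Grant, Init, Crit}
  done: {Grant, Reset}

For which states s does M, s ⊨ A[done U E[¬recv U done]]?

{Grant, Req, Init, Busy, Reset, Crit}

Sat(¬recv) = {Grant, Req, Init, Busy, Crit}
E[¬recv U done]: least fixpoint, start Z0 = Sat(done) = {Grant, Reset}, add states in Sat(¬recv) with some successor in Z. Z1 = {Grant, Reset, Crit}; Z2 = {Grant, Init, Reset, Crit}; Z3 = {Grant, Req, Init, Reset, Crit}; Z4 = {Grant, Req, Init, Busy, Reset, Crit}; fixed.
Sat(E[¬recv U done]) = {Grant, Req, Init, Busy, Reset, Crit}
A[done U E[¬recv U done]]: least fixpoint, start Z0 = Sat(E[¬recv U done]) = {Grant, Req, Init, Busy, Reset, Crit}, add states in Sat(done) with every successor in Z. Already a fixed point.
Sat(A[done U E[¬recv U done]]) = {Grant, Req, Init, Busy, Reset, Crit}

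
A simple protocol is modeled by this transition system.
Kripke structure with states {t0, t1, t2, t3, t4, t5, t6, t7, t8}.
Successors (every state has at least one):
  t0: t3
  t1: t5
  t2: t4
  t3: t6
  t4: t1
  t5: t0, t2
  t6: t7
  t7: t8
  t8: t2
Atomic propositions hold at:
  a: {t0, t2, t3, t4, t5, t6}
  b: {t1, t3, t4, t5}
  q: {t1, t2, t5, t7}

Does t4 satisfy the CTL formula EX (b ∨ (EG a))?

Yes

EG a: greatest fixpoint, start Z0 = {t0, t2, t3, t4, t5, t6}, keep only states in Sat with some successor in Z. Z1 = {t0, t2, t3, t5}; Z2 = {t0, t5}; Z3 = {t5}; Z4 = ∅; fixed.
Sat(EG a) = ∅
Sat(b ∨ (EG a)) = {t1, t3, t4, t5}
Sat(EX (b ∨ (EG a))) = {s : some successor in {t1, t3, t4, t5}} = {t0, t1, t2, t4}
t4 ∈ Sat(EX (b ∨ (EG a))) = {t0, t1, t2, t4}, so the formula holds at t4.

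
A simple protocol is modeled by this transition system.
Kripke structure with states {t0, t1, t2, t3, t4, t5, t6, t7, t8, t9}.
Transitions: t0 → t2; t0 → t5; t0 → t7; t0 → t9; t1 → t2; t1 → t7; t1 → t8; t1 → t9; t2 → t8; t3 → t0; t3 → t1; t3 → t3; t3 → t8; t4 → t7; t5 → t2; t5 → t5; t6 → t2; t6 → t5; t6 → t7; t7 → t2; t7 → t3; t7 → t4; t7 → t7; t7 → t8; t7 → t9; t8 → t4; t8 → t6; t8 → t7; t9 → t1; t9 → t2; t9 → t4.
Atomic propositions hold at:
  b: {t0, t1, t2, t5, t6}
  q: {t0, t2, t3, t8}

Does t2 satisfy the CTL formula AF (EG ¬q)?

Sat(¬q) = {t1, t4, t5, t6, t7, t9}
EG ¬q: greatest fixpoint, start Z0 = {t1, t4, t5, t6, t7, t9}, keep only states in Sat with some successor in Z. Already a fixed point.
Sat(EG ¬q) = {t1, t4, t5, t6, t7, t9}
AF (EG ¬q): least fixpoint, start Z0 = {t1, t4, t5, t6, t7, t9}, add states with every successor in Z. Z1 = {t1, t4, t5, t6, t7, t8, t9}; Z2 = {t1, t2, t4, t5, t6, t7, t8, t9}; Z3 = {t0, t1, t2, t4, t5, t6, t7, t8, t9}; fixed.
Sat(AF (EG ¬q)) = {t0, t1, t2, t4, t5, t6, t7, t8, t9}
t2 ∈ Sat(AF (EG ¬q)) = {t0, t1, t2, t4, t5, t6, t7, t8, t9}, so the formula holds at t2.

Yes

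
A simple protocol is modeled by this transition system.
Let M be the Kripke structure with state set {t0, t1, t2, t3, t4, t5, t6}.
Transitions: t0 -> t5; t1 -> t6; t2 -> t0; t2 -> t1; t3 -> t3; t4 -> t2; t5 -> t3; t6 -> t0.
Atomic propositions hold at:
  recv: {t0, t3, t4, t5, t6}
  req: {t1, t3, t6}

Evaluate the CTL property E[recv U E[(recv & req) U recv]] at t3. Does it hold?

Sat(recv & req) = {t3, t6}
E[(recv & req) U recv]: least fixpoint, start Z0 = Sat(recv) = {t0, t3, t4, t5, t6}, add states in Sat(recv & req) with some successor in Z. Already a fixed point.
Sat(E[(recv & req) U recv]) = {t0, t3, t4, t5, t6}
E[recv U E[(recv & req) U recv]]: least fixpoint, start Z0 = Sat(E[(recv & req) U recv]) = {t0, t3, t4, t5, t6}, add states in Sat(recv) with some successor in Z. Already a fixed point.
Sat(E[recv U E[(recv & req) U recv]]) = {t0, t3, t4, t5, t6}
t3 ∈ Sat(E[recv U E[(recv & req) U recv]]) = {t0, t3, t4, t5, t6}, so the formula holds at t3.

Yes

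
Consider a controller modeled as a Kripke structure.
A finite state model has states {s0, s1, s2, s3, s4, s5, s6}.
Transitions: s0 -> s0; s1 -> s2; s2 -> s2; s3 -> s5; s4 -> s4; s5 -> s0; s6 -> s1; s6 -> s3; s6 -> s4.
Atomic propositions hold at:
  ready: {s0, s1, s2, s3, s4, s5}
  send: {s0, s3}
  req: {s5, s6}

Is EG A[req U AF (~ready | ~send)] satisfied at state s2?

Yes

Sat(~ready) = {s6}
Sat(~send) = {s1, s2, s4, s5, s6}
Sat(~ready | ~send) = {s1, s2, s4, s5, s6}
AF (~ready | ~send): least fixpoint, start Z0 = {s1, s2, s4, s5, s6}, add states with every successor in Z. Z1 = {s1, s2, s3, s4, s5, s6}; fixed.
Sat(AF (~ready | ~send)) = {s1, s2, s3, s4, s5, s6}
A[req U AF (~ready | ~send)]: least fixpoint, start Z0 = Sat(AF (~ready | ~send)) = {s1, s2, s3, s4, s5, s6}, add states in Sat(req) with every successor in Z. Already a fixed point.
Sat(A[req U AF (~ready | ~send)]) = {s1, s2, s3, s4, s5, s6}
EG A[req U AF (~ready | ~send)]: greatest fixpoint, start Z0 = {s1, s2, s3, s4, s5, s6}, keep only states in Sat with some successor in Z. Z1 = {s1, s2, s3, s4, s6}; Z2 = {s1, s2, s4, s6}; fixed.
Sat(EG A[req U AF (~ready | ~send)]) = {s1, s2, s4, s6}
s2 ∈ Sat(EG A[req U AF (~ready | ~send)]) = {s1, s2, s4, s6}, so the formula holds at s2.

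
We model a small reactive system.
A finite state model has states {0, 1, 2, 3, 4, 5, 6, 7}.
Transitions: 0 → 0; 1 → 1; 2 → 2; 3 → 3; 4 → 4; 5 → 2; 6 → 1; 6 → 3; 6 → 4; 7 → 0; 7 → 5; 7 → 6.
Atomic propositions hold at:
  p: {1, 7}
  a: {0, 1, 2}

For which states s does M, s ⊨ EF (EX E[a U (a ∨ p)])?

{0, 1, 2, 5, 6, 7}

Sat(a ∨ p) = {0, 1, 2, 7}
E[a U (a ∨ p)]: least fixpoint, start Z0 = Sat((a ∨ p)) = {0, 1, 2, 7}, add states in Sat(a) with some successor in Z. Already a fixed point.
Sat(E[a U (a ∨ p)]) = {0, 1, 2, 7}
Sat(EX E[a U (a ∨ p)]) = {s : some successor in {0, 1, 2, 7}} = {0, 1, 2, 5, 6, 7}
EF (EX E[a U (a ∨ p)]): least fixpoint, start Z0 = {0, 1, 2, 5, 6, 7}, add states with some successor in Z. Already a fixed point.
Sat(EF (EX E[a U (a ∨ p)])) = {0, 1, 2, 5, 6, 7}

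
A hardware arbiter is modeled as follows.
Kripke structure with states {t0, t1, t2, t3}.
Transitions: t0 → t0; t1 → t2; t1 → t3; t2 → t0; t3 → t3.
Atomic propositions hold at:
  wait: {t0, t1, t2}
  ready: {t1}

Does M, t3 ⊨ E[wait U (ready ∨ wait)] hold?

No

Sat(ready ∨ wait) = {t0, t1, t2}
E[wait U (ready ∨ wait)]: least fixpoint, start Z0 = Sat((ready ∨ wait)) = {t0, t1, t2}, add states in Sat(wait) with some successor in Z. Already a fixed point.
Sat(E[wait U (ready ∨ wait)]) = {t0, t1, t2}
t3 ∉ Sat(E[wait U (ready ∨ wait)]) = {t0, t1, t2}, so the formula does not hold at t3.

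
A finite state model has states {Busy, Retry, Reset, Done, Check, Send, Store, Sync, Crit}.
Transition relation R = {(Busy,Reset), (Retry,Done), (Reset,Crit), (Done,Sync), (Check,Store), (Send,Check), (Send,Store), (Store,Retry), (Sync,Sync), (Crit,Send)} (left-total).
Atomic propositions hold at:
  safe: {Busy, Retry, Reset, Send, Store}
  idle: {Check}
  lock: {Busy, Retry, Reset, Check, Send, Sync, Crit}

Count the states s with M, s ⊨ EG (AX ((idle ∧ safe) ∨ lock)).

Sat(idle ∧ safe) = ∅
Sat((idle ∧ safe) ∨ lock) = {Busy, Retry, Reset, Check, Send, Sync, Crit}
Sat(AX ((idle ∧ safe) ∨ lock)) = {s : every successor in {Busy, Retry, Reset, Check, Send, Sync, Crit}} = {Busy, Reset, Done, Store, Sync, Crit}
EG (AX ((idle ∧ safe) ∨ lock)): greatest fixpoint, start Z0 = {Busy, Reset, Done, Store, Sync, Crit}, keep only states in Sat with some successor in Z. Z1 = {Busy, Reset, Done, Sync}; Z2 = {Busy, Done, Sync}; Z3 = {Done, Sync}; fixed.
Sat(EG (AX ((idle ∧ safe) ∨ lock))) = {Done, Sync}
|Sat(EG (AX ((idle ∧ safe) ∨ lock)))| = |{Done, Sync}| = 2.

2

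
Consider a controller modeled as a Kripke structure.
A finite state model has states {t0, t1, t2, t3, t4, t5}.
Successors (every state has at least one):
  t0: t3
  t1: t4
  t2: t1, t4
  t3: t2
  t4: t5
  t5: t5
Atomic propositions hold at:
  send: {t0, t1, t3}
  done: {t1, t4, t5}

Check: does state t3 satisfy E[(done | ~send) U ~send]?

No

Sat(~send) = {t2, t4, t5}
Sat(done | ~send) = {t1, t2, t4, t5}
E[(done | ~send) U ~send]: least fixpoint, start Z0 = Sat(~send) = {t2, t4, t5}, add states in Sat(done | ~send) with some successor in Z. Z1 = {t1, t2, t4, t5}; fixed.
Sat(E[(done | ~send) U ~send]) = {t1, t2, t4, t5}
t3 ∉ Sat(E[(done | ~send) U ~send]) = {t1, t2, t4, t5}, so the formula does not hold at t3.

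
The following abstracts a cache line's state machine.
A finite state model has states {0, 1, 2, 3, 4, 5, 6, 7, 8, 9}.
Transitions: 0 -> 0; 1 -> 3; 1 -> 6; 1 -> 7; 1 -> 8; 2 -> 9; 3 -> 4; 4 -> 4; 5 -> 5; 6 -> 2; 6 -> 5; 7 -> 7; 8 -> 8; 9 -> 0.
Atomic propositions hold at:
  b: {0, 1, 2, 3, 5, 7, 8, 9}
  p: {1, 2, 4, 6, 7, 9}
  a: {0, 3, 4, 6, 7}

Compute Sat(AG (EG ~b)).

Sat(~b) = {4, 6}
EG ~b: greatest fixpoint, start Z0 = {4, 6}, keep only states in Sat with some successor in Z. Z1 = {4}; fixed.
Sat(EG ~b) = {4}
AG (EG ~b): greatest fixpoint, start Z0 = {4}, keep only states in Sat with every successor in Z. Already a fixed point.
Sat(AG (EG ~b)) = {4}

{4}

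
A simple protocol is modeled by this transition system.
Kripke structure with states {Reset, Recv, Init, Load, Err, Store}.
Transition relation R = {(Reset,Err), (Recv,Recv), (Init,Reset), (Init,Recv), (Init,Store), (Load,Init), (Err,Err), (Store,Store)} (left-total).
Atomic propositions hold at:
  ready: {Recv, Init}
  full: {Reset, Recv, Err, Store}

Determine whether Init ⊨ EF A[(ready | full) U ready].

Yes

Sat(ready | full) = {Reset, Recv, Init, Err, Store}
A[(ready | full) U ready]: least fixpoint, start Z0 = Sat(ready) = {Recv, Init}, add states in Sat(ready | full) with every successor in Z. Already a fixed point.
Sat(A[(ready | full) U ready]) = {Recv, Init}
EF A[(ready | full) U ready]: least fixpoint, start Z0 = {Recv, Init}, add states with some successor in Z. Z1 = {Recv, Init, Load}; fixed.
Sat(EF A[(ready | full) U ready]) = {Recv, Init, Load}
Init ∈ Sat(EF A[(ready | full) U ready]) = {Recv, Init, Load}, so the formula holds at Init.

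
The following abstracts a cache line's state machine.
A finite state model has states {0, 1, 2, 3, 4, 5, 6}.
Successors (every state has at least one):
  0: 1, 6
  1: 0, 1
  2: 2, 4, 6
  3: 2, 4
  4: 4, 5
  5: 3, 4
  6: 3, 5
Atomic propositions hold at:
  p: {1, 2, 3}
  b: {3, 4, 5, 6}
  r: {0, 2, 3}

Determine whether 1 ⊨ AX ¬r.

No

Sat(¬r) = {1, 4, 5, 6}
Sat(AX ¬r) = {s : every successor in {1, 4, 5, 6}} = {0, 4}
1 ∉ Sat(AX ¬r) = {0, 4}, so the formula does not hold at 1.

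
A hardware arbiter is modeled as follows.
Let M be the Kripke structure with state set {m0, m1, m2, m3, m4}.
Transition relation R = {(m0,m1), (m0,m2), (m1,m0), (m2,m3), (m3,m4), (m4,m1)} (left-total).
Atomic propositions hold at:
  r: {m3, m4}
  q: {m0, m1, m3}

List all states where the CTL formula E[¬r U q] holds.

{m0, m1, m2, m3}

Sat(¬r) = {m0, m1, m2}
E[¬r U q]: least fixpoint, start Z0 = Sat(q) = {m0, m1, m3}, add states in Sat(¬r) with some successor in Z. Z1 = {m0, m1, m2, m3}; fixed.
Sat(E[¬r U q]) = {m0, m1, m2, m3}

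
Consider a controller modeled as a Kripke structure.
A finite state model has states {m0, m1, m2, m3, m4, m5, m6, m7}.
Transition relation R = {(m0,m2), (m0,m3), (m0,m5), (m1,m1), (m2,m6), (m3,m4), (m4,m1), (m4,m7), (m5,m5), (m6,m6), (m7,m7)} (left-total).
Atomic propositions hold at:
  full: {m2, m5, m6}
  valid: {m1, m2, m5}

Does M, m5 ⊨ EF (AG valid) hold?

AG valid: greatest fixpoint, start Z0 = {m1, m2, m5}, keep only states in Sat with every successor in Z. Z1 = {m1, m5}; fixed.
Sat(AG valid) = {m1, m5}
EF (AG valid): least fixpoint, start Z0 = {m1, m5}, add states with some successor in Z. Z1 = {m0, m1, m4, m5}; Z2 = {m0, m1, m3, m4, m5}; fixed.
Sat(EF (AG valid)) = {m0, m1, m3, m4, m5}
m5 ∈ Sat(EF (AG valid)) = {m0, m1, m3, m4, m5}, so the formula holds at m5.

Yes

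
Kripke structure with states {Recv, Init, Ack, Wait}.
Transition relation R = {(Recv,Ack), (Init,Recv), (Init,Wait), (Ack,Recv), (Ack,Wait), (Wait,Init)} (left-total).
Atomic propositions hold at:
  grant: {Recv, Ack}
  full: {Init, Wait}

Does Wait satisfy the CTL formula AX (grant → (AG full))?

AG full: greatest fixpoint, start Z0 = {Init, Wait}, keep only states in Sat with every successor in Z. Z1 = {Wait}; Z2 = ∅; fixed.
Sat(AG full) = ∅
Sat(grant → (AG full)) = {Init, Wait}
Sat(AX (grant → (AG full))) = {s : every successor in {Init, Wait}} = {Wait}
Wait ∈ Sat(AX (grant → (AG full))) = {Wait}, so the formula holds at Wait.

Yes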